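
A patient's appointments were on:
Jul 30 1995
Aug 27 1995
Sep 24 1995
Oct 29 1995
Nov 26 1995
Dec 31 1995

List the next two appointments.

All Sundays; the gaps (28, 28, 35, 28, 35) vary with month length.
This is the last Sunday of each month.
Last Sunday of January 1996: Jan 28 1996.
February 1996 ends with Sunday Feb 25 1996.

Jan 28 1996, Feb 25 1996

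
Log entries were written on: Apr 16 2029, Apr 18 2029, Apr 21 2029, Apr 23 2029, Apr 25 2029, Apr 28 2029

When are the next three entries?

Apr 30 2029, May 2 2029, May 5 2029

The gap pattern 2, 3, 2, 2, 3 repeats every 3 events.
These are the Mondays, Wednesdays and Saturdays of each week.
Next Monday: Apr 30 2029.
Next Wednesday: May 2 2029.
The following Saturday is May 5 2029.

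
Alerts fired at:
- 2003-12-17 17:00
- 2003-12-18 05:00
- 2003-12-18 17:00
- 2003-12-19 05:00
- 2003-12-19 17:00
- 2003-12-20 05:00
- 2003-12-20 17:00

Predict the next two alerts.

The interval is a steady 12 hours (12, 12, 12, 12, 12, 12).
2003-12-20 17:00 + 12 h = 2003-12-21 05:00.
2003-12-21 05:00 + 12 h = 2003-12-21 17:00.

2003-12-21 05:00, 2003-12-21 17:00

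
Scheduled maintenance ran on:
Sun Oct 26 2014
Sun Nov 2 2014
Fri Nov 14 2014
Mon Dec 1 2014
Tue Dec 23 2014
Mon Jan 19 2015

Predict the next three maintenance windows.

Gaps: 7, 12, 17, 22, 27 days — each gap is 5 larger than the previous one.
Next gap: 32 days. Mon Jan 19 2015 + 32 days = Fri Feb 20 2015.
Next gap: 37 days. Fri Feb 20 2015 + 37 days = Sun Mar 29 2015.
Next gap: 42 days. Sun Mar 29 2015 + 42 days = Sun May 10 2015.

Fri Feb 20 2015, Sun Mar 29 2015, Sun May 10 2015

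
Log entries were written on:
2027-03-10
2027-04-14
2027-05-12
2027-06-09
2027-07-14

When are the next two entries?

These are Wednesdays at 28- or 35-day spacing (35, 28, 28, 35).
The pattern: 2nd Wednesday of the month.
2nd Wednesday of August 2027: 2027-08-11.
September 2027 — 2nd Wednesday is 2027-09-08.

2027-08-11, 2027-09-08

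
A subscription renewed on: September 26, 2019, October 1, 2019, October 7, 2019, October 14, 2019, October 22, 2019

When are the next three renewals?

Intervals are 5, 6, 7, 8 days — an arithmetic progression with common difference 1.
Next gap: 9 days. October 22, 2019 + 9 days = October 31, 2019.
Next gap: 10 days. October 31, 2019 + 10 days = November 10, 2019.
Next gap: 11 days. November 10, 2019 + 11 days = November 21, 2019.

October 31, 2019; November 10, 2019; November 21, 2019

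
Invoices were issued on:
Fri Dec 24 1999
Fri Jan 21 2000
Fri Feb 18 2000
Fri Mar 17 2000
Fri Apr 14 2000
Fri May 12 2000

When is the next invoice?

Fri Jun 9 2000

The spacing is 28, 28, 28, 28, 28 days — always 28 days.
Fri May 12 2000 + 28 days = Fri Jun 9 2000.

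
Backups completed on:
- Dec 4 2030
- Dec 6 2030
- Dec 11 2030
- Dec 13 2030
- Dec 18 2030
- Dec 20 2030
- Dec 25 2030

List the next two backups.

Dec 27 2030, Jan 1 2031

The gap pattern 2, 5, 2, 5, 2, 5 repeats every 2 events.
These are the Wednesdays and Fridays of each week.
The following Friday is Dec 27 2030.
The following Wednesday is Jan 1 2031.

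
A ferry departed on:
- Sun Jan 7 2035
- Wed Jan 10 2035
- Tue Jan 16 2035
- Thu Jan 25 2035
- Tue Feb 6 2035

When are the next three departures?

Gaps: 3, 6, 9, 12 days — each gap is 3 larger than the previous one.
Next gap: 15 days. Tue Feb 6 2035 + 15 days = Wed Feb 21 2035.
Next gap: 18 days. Wed Feb 21 2035 + 18 days = Sun Mar 11 2035.
Next gap: 21 days. Sun Mar 11 2035 + 21 days = Sun Apr 1 2035.

Wed Feb 21 2035, Sun Mar 11 2035, Sun Apr 1 2035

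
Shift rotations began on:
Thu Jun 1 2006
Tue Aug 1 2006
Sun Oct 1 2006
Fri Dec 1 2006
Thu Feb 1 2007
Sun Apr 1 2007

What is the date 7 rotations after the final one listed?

Sun Jun 1 2008

The day-of-month is always 1 (61, 61, 61, 62, 59 days between events).
So this recurs on the 1st of every 2 months.
Next: June 2007 → Fri Jun 1 2007.
August 2007: Wed Aug 1 2007.
October 2007: Mon Oct 1 2007.
Next: December 2007 → Sat Dec 1 2007.
February 2008: Fri Feb 1 2008.
April 2008: Tue Apr 1 2008.
Next: June 2008 → Sun Jun 1 2008.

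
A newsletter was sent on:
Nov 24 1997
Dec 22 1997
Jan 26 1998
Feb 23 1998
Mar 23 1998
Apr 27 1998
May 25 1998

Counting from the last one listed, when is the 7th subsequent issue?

Dec 28 1998

These are Mondays at 28- or 35-day spacing (28, 35, 28, 28, 35, 28).
The pattern: 4th Monday of the month.
June 1998 — 4th Monday is Jun 22 1998.
July 1998 — 4th Monday is Jul 27 1998.
August 1998 — 4th Monday is Aug 24 1998.
September 1998 — 4th Monday is Sep 28 1998.
October 1998 — 4th Monday is Oct 26 1998.
November 1998 — 4th Monday is Nov 23 1998.
December 1998 — 4th Monday is Dec 28 1998.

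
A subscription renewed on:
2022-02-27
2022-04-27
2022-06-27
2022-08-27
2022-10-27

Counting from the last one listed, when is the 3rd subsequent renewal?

2023-04-27

Gaps: 59, 61, 61, 61 days — not constant. Every event is on the 27th of the month.
Pattern: the 27th of every 2 months.
Next: December 2022 → 2022-12-27.
Next: February 2023 → 2023-02-27.
Next: April 2023 → 2023-04-27.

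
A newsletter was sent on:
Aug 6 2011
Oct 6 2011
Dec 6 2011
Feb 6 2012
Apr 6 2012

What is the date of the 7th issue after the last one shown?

Each date is the 6th; the gaps (61, 61, 62, 60) track the month lengths.
The rule is the 6th of every 2 months.
Next: June 2012 → Jun 6 2012.
Next: August 2012 → Aug 6 2012.
Next: October 2012 → Oct 6 2012.
Next: December 2012 → Dec 6 2012.
February 2013: Feb 6 2013.
Next: April 2013 → Apr 6 2013.
June 2013: Jun 6 2013.

Jun 6 2013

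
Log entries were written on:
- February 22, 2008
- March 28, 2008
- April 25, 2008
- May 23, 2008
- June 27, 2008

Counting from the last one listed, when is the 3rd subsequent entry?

Gaps: 35, 28, 28, 35 days — a mix of 28 and 35. Every date is a Friday.
Each is the 4th Friday of its month.
July 2008 — 4th Friday is July 25, 2008.
August 2008 — 4th Friday is August 22, 2008.
4th Friday of September 2008: September 26, 2008.

September 26, 2008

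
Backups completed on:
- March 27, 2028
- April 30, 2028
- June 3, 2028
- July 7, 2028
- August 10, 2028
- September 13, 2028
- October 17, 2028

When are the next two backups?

Gaps between consecutive events: 34, 34, 34, 34, 34, 34 days — a constant 34-day interval.
October 17, 2028 + 34 days = November 20, 2028.
November 20, 2028 + 34 days = December 24, 2028.

November 20, 2028; December 24, 2028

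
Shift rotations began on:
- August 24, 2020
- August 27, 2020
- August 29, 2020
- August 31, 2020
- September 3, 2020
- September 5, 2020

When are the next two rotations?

The gap pattern 3, 2, 2, 3, 2 repeats every 3 events.
These are the Mondays, Thursdays and Saturdays of each week.
Next Monday: September 7, 2020.
Next Thursday: September 10, 2020.

September 7, 2020; September 10, 2020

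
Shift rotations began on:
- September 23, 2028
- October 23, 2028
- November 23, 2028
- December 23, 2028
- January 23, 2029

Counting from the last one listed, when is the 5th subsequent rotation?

Gaps: 30, 31, 30, 31 days — not constant. Every event is on the 23rd of the month.
Pattern: the 23rd of each month.
February 2029: February 23, 2029.
Next: March 2029 → March 23, 2029.
April 2029: April 23, 2029.
May 2029: May 23, 2029.
Next: June 2029 → June 23, 2029.

June 23, 2029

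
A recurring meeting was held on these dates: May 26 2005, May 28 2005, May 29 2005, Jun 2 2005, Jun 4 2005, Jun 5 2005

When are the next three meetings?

Jun 9 2005, Jun 11 2005, Jun 12 2005

The gap pattern 2, 1, 4, 2, 1 repeats every 3 events.
These are the Thursdays, Saturdays and Sundays of each week.
Next Thursday: Jun 9 2005.
The following Saturday is Jun 11 2005.
The following Sunday is Jun 12 2005.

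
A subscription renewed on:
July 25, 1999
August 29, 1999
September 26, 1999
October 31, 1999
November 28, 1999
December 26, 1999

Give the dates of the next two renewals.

These are Sundays with 35, 28, 35, 28, 28-day gaps.
Each is the final Sunday of its month — August 29, 1999 is past the 28th, so '4th Sunday' doesn't fit.
January 2000 ends with Sunday January 30, 2000.
February 2000 ends with Sunday February 27, 2000.

January 30, 2000; February 27, 2000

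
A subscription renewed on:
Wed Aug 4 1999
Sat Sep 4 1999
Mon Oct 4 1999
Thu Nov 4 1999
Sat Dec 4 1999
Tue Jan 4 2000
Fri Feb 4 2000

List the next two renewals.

Each date is the 4th; the gaps (31, 30, 31, 30, 31, 31) track the month lengths.
The rule is the 4th of each month.
March 2000: Sat Mar 4 2000.
Next: April 2000 → Tue Apr 4 2000.

Sat Mar 4 2000, Tue Apr 4 2000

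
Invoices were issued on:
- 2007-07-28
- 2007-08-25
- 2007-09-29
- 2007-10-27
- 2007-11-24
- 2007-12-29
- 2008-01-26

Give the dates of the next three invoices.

All Saturdays; the gaps (28, 35, 28, 28, 35, 28) vary with month length.
This is the last Saturday of each month.
Last Saturday of February 2008: 2008-02-23.
Last Saturday of March 2008: 2008-03-29.
Last Saturday of April 2008: 2008-04-26.

2008-02-23, 2008-03-29, 2008-04-26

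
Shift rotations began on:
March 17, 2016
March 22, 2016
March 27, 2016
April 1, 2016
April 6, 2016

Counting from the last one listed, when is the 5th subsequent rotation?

May 1, 2016

Every event comes 5 days after the last (5, 5, 5, 5).
April 6, 2016 + 5 days = April 11, 2016.
April 11, 2016 + 5 days = April 16, 2016.
April 16, 2016 + 5 days = April 21, 2016.
April 21, 2016 + 5 days = April 26, 2016.
April 26, 2016 + 5 days = May 1, 2016.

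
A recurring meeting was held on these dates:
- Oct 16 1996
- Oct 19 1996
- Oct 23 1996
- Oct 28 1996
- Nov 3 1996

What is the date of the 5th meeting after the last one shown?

Dec 18 1996

Intervals are 3, 4, 5, 6 days — an arithmetic progression with common difference 1.
Next gap: 7 days. Nov 3 1996 + 7 days = Nov 10 1996.
Next gap: 8 days. Nov 10 1996 + 8 days = Nov 18 1996.
Next gap: 9 days. Nov 18 1996 + 9 days = Nov 27 1996.
Next gap: 10 days. Nov 27 1996 + 10 days = Dec 7 1996.
Next gap: 11 days. Dec 7 1996 + 11 days = Dec 18 1996.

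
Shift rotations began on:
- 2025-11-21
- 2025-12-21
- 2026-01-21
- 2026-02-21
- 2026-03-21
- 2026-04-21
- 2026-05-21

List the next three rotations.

Gaps: 30, 31, 31, 28, 31, 30 days — not constant. Every event is on the 21st of the month.
Pattern: the 21st of each month.
June 2026: 2026-06-21.
July 2026: 2026-07-21.
August 2026: 2026-08-21.

2026-06-21, 2026-07-21, 2026-08-21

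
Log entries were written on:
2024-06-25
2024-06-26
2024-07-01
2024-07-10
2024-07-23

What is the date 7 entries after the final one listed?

2025-02-11

Intervals are 1, 5, 9, 13 days — an arithmetic progression with common difference 4.
Next gap: 17 days. 2024-07-23 + 17 days = 2024-08-09.
Next gap: 21 days. 2024-08-09 + 21 days = 2024-08-30.
Next gap: 25 days. 2024-08-30 + 25 days = 2024-09-24.
Next gap: 29 days. 2024-09-24 + 29 days = 2024-10-23.
Next gap: 33 days. 2024-10-23 + 33 days = 2024-11-25.
Next gap: 37 days. 2024-11-25 + 37 days = 2025-01-01.
Next gap: 41 days. 2025-01-01 + 41 days = 2025-02-11.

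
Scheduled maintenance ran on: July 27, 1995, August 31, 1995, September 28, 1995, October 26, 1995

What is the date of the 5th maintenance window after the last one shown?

March 28, 1996

Every date is a Thursday; gaps 35, 28, 28 days.
Each is the last Thursday of its month (at least one falls on the 29th or later, ruling out '4th Thursday').
Last Thursday of November 1995: November 30, 1995.
Last Thursday of December 1995: December 28, 1995.
January 1996 ends with Thursday January 25, 1996.
February 1996 ends with Thursday February 29, 1996.
Last Thursday of March 1996: March 28, 1996.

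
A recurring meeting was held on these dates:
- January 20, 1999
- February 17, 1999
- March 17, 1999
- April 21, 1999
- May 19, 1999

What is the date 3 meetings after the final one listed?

All dates are Wednesdays, 28, 28, 35, 28 days apart.
Specifically, the 3rd Wednesday of each month.
June 1999 — 3rd Wednesday is June 16, 1999.
July 1999 — 3rd Wednesday is July 21, 1999.
3rd Wednesday of August 1999: August 18, 1999.

August 18, 1999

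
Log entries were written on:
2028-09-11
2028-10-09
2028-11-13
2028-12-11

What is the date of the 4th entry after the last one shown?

These are Mondays at 28- or 35-day spacing (28, 35, 28).
The pattern: 2nd Monday of the month.
2nd Monday of January 2029: 2029-01-08.
2nd Monday of February 2029: 2029-02-12.
2nd Monday of March 2029: 2029-03-12.
2nd Monday of April 2029: 2029-04-09.

2029-04-09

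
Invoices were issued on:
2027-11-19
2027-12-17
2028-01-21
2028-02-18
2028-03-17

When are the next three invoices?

2028-04-21, 2028-05-19, 2028-06-16

All dates are Fridays, 28, 35, 28, 28 days apart.
Specifically, the 3rd Friday of each month.
3rd Friday of April 2028: 2028-04-21.
3rd Friday of May 2028: 2028-05-19.
3rd Friday of June 2028: 2028-06-16.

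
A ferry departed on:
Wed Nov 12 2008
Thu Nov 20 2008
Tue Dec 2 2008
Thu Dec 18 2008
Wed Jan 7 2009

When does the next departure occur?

Intervals are 8, 12, 16, 20 days — an arithmetic progression with common difference 4.
Next gap: 24 days. Wed Jan 7 2009 + 24 days = Sat Jan 31 2009.

Sat Jan 31 2009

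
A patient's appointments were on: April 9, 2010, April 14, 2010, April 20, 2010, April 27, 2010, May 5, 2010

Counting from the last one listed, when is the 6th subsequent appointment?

July 13, 2010

Intervals are 5, 6, 7, 8 days — an arithmetic progression with common difference 1.
Next gap: 9 days. May 5, 2010 + 9 days = May 14, 2010.
Next gap: 10 days. May 14, 2010 + 10 days = May 24, 2010.
Next gap: 11 days. May 24, 2010 + 11 days = June 4, 2010.
Next gap: 12 days. June 4, 2010 + 12 days = June 16, 2010.
Next gap: 13 days. June 16, 2010 + 13 days = June 29, 2010.
Next gap: 14 days. June 29, 2010 + 14 days = July 13, 2010.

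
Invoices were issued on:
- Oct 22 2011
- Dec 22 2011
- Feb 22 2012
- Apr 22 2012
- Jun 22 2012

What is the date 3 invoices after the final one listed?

Dec 22 2012

Gaps: 61, 62, 60, 61 days — not constant. Every event is on the 22nd of the month.
Pattern: the 22nd of every 2 months.
Next: August 2012 → Aug 22 2012.
Next: October 2012 → Oct 22 2012.
Next: December 2012 → Dec 22 2012.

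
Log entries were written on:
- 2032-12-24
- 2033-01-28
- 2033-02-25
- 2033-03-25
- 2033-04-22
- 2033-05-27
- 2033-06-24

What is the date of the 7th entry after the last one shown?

These are Fridays at 28- or 35-day spacing (35, 28, 28, 28, 35, 28).
The pattern: 4th Friday of the month.
July 2033 — 4th Friday is 2033-07-22.
August 2033 — 4th Friday is 2033-08-26.
4th Friday of September 2033: 2033-09-23.
October 2033 — 4th Friday is 2033-10-28.
4th Friday of November 2033: 2033-11-25.
December 2033 — 4th Friday is 2033-12-23.
January 2034 — 4th Friday is 2034-01-27.

2034-01-27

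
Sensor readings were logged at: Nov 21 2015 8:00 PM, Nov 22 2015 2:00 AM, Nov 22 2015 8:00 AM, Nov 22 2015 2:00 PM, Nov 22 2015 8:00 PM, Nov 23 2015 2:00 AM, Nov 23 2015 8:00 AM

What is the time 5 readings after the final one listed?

Nov 24 2015 2:00 PM

Gaps: 6, 6, 6, 6, 6, 6 hours — each event is 6 hours after the previous one.
Nov 23 2015 8:00 AM + 6 h = Nov 23 2015 2:00 PM.
Nov 23 2015 2:00 PM + 6 h = Nov 23 2015 8:00 PM.
Nov 23 2015 8:00 PM + 6 h = Nov 24 2015 2:00 AM.
Nov 24 2015 2:00 AM + 6 h = Nov 24 2015 8:00 AM.
Nov 24 2015 8:00 AM + 6 h = Nov 24 2015 2:00 PM.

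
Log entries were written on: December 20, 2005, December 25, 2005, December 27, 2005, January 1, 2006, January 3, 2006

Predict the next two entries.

January 8, 2006; January 10, 2006

The gap pattern 5, 2, 5, 2 repeats every 2 events.
These are the Tuesdays and Sundays of each week.
The following Sunday is January 8, 2006.
Next Tuesday: January 10, 2006.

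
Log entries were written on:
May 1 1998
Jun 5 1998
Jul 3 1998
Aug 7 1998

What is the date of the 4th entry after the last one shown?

Dec 4 1998

All dates are Fridays, 35, 28, 35 days apart.
Specifically, the 1st Friday of each month.
September 1998 — 1st Friday is Sep 4 1998.
1st Friday of October 1998: Oct 2 1998.
November 1998 — 1st Friday is Nov 6 1998.
December 1998 — 1st Friday is Dec 4 1998.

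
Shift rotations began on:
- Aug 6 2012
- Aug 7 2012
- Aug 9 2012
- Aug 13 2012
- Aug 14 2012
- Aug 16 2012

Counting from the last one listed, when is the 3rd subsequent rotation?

Aug 23 2012

The gap pattern 1, 2, 4, 1, 2 repeats every 3 events.
These are the Mondays, Tuesdays and Thursdays of each week.
The following Monday is Aug 20 2012.
The following Tuesday is Aug 21 2012.
The following Thursday is Aug 23 2012.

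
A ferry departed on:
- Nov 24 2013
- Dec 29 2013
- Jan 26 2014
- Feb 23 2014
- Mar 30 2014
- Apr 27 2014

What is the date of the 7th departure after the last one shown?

Nov 30 2014

These are Sundays with 35, 28, 28, 35, 28-day gaps.
Each is the final Sunday of its month — Dec 29 2013 is past the 28th, so '4th Sunday' doesn't fit.
May 2014 ends with Sunday May 25 2014.
June 2014 ends with Sunday Jun 29 2014.
Last Sunday of July 2014: Jul 27 2014.
Last Sunday of August 2014: Aug 31 2014.
September 2014 ends with Sunday Sep 28 2014.
Last Sunday of October 2014: Oct 26 2014.
Last Sunday of November 2014: Nov 30 2014.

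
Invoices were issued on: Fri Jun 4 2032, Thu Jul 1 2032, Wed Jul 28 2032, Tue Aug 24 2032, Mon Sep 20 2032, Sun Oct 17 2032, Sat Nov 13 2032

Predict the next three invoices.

Fri Dec 10 2032, Thu Jan 6 2033, Wed Feb 2 2033

The spacing is 27, 27, 27, 27, 27, 27 days — always 27 days.
Sat Nov 13 2032 + 27 days = Fri Dec 10 2032.
Fri Dec 10 2032 + 27 days = Thu Jan 6 2033.
Thu Jan 6 2033 + 27 days = Wed Feb 2 2033.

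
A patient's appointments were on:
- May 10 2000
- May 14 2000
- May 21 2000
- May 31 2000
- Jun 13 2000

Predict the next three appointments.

Gaps: 4, 7, 10, 13 days — each gap is 3 larger than the previous one.
Next gap: 16 days. Jun 13 2000 + 16 days = Jun 29 2000.
Next gap: 19 days. Jun 29 2000 + 19 days = Jul 18 2000.
Next gap: 22 days. Jul 18 2000 + 22 days = Aug 9 2000.

Jun 29 2000, Jul 18 2000, Aug 9 2000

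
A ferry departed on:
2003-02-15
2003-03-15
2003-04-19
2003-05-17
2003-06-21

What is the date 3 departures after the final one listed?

2003-09-20

Gaps: 28, 35, 28, 35 days — a mix of 28 and 35. Every date is a Saturday.
Each is the 3rd Saturday of its month.
July 2003 — 3rd Saturday is 2003-07-19.
August 2003 — 3rd Saturday is 2003-08-16.
September 2003 — 3rd Saturday is 2003-09-20.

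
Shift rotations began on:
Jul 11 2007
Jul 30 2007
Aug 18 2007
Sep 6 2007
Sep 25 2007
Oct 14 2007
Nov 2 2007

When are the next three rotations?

The spacing is 19, 19, 19, 19, 19, 19 days — always 19 days.
Nov 2 2007 + 19 days = Nov 21 2007.
Nov 21 2007 + 19 days = Dec 10 2007.
Dec 10 2007 + 19 days = Dec 29 2007.

Nov 21 2007, Dec 10 2007, Dec 29 2007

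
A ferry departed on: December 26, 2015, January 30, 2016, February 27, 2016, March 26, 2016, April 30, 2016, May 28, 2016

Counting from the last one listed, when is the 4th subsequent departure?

All Saturdays; the gaps (35, 28, 28, 35, 28) vary with month length.
This is the last Saturday of each month.
June 2016 ends with Saturday June 25, 2016.
Last Saturday of July 2016: July 30, 2016.
August 2016 ends with Saturday August 27, 2016.
Last Saturday of September 2016: September 24, 2016.

September 24, 2016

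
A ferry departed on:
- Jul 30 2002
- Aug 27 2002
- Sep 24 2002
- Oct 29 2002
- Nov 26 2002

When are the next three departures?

All Tuesdays; the gaps (28, 28, 35, 28) vary with month length.
This is the last Tuesday of each month.
December 2002 ends with Tuesday Dec 31 2002.
Last Tuesday of January 2003: Jan 28 2003.
Last Tuesday of February 2003: Feb 25 2003.

Dec 31 2002, Jan 28 2003, Feb 25 2003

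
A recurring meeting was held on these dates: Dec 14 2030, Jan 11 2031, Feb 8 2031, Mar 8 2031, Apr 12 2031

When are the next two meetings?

These are Saturdays at 28- or 35-day spacing (28, 28, 28, 35).
The pattern: 2nd Saturday of the month.
May 2031 — 2nd Saturday is May 10 2031.
June 2031 — 2nd Saturday is Jun 14 2031.

May 10 2031, Jun 14 2031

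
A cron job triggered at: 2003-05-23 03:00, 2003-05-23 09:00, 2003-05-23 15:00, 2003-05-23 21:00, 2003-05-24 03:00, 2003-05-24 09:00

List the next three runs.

Gaps: 6, 6, 6, 6, 6 hours — each event is 6 hours after the previous one.
2003-05-24 09:00 + 6 h = 2003-05-24 15:00.
2003-05-24 15:00 + 6 h = 2003-05-24 21:00.
2003-05-24 21:00 + 6 h = 2003-05-25 03:00.

2003-05-24 15:00, 2003-05-24 21:00, 2003-05-25 03:00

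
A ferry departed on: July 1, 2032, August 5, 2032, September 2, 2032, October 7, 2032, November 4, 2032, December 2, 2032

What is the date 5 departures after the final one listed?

All dates are Thursdays, 35, 28, 35, 28, 28 days apart.
Specifically, the 1st Thursday of each month.
January 2033 — 1st Thursday is January 6, 2033.
February 2033 — 1st Thursday is February 3, 2033.
1st Thursday of March 2033: March 3, 2033.
1st Thursday of April 2033: April 7, 2033.
1st Thursday of May 2033: May 5, 2033.

May 5, 2033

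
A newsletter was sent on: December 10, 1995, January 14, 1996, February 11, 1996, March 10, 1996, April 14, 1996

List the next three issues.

Gaps: 35, 28, 28, 35 days — a mix of 28 and 35. Every date is a Sunday.
Each is the 2nd Sunday of its month.
2nd Sunday of May 1996: May 12, 1996.
June 1996 — 2nd Sunday is June 9, 1996.
2nd Sunday of July 1996: July 14, 1996.

May 12, 1996; June 9, 1996; July 14, 1996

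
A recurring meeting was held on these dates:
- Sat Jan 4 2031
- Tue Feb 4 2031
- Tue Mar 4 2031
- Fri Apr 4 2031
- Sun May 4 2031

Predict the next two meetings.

Wed Jun 4 2031, Fri Jul 4 2031

The day-of-month is always 4 (31, 28, 31, 30 days between events).
So this recurs on the 4th of each month.
June 2031: Wed Jun 4 2031.
July 2031: Fri Jul 4 2031.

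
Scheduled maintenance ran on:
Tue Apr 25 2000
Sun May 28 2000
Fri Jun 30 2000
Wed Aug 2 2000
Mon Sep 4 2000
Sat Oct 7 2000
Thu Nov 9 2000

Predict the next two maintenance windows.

The spacing is 33, 33, 33, 33, 33, 33 days — always 33 days.
Thu Nov 9 2000 + 33 days = Tue Dec 12 2000.
Tue Dec 12 2000 + 33 days = Sun Jan 14 2001.

Tue Dec 12 2000, Sun Jan 14 2001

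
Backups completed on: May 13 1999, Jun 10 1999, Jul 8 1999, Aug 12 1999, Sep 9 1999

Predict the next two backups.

Oct 14 1999, Nov 11 1999

Gaps: 28, 28, 35, 28 days — a mix of 28 and 35. Every date is a Thursday.
Each is the 2nd Thursday of its month.
2nd Thursday of October 1999: Oct 14 1999.
November 1999 — 2nd Thursday is Nov 11 1999.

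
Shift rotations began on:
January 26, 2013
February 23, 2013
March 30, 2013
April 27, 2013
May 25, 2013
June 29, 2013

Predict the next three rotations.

July 27, 2013; August 31, 2013; September 28, 2013

All Saturdays; the gaps (28, 35, 28, 28, 35) vary with month length.
This is the last Saturday of each month.
Last Saturday of July 2013: July 27, 2013.
Last Saturday of August 2013: August 31, 2013.
Last Saturday of September 2013: September 28, 2013.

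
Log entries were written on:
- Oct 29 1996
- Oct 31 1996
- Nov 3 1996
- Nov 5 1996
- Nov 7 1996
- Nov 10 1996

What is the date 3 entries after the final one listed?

Nov 17 1996

Every event lands on a Tuesday or Thursday or Sunday (gaps cycle 2, 3, 2, 2, 3).
So the schedule is: every Tuesday, Thursday and Sunday.
The following Tuesday is Nov 12 1996.
Next Thursday: Nov 14 1996.
Next Sunday: Nov 17 1996.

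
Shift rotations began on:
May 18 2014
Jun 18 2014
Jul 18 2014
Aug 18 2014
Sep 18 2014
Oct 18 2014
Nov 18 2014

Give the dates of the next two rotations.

The day-of-month is always 18 (31, 30, 31, 31, 30, 31 days between events).
So this recurs on the 18th of each month.
December 2014: Dec 18 2014.
Next: January 2015 → Jan 18 2015.

Dec 18 2014, Jan 18 2015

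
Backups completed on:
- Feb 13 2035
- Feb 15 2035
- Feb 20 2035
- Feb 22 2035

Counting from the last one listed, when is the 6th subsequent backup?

Mar 15 2035

Gaps: 2, 5, 2 days — not constant, but cyclic with period 2.
The events fall on every Tuesday and Thursday.
Next Tuesday: Feb 27 2035.
The following Thursday is Mar 1 2035.
The following Tuesday is Mar 6 2035.
The following Thursday is Mar 8 2035.
The following Tuesday is Mar 13 2035.
The following Thursday is Mar 15 2035.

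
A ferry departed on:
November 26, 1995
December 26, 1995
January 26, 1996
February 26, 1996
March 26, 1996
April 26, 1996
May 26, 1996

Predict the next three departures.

June 26, 1996; July 26, 1996; August 26, 1996

Each date is the 26th; the gaps (30, 31, 31, 29, 31, 30) track the month lengths.
The rule is the 26th of each month.
June 1996: June 26, 1996.
Next: July 1996 → July 26, 1996.
Next: August 1996 → August 26, 1996.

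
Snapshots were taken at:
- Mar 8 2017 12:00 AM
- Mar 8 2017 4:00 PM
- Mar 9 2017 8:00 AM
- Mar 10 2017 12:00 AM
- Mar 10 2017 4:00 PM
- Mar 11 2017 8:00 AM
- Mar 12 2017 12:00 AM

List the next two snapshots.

Mar 12 2017 4:00 PM, Mar 13 2017 8:00 AM

Spacing: 16, 16, 16, 16, 16, 16 h — constant 16 h.
Mar 12 2017 12:00 AM + 16 h = Mar 12 2017 4:00 PM.
Mar 12 2017 4:00 PM + 16 h = Mar 13 2017 8:00 AM.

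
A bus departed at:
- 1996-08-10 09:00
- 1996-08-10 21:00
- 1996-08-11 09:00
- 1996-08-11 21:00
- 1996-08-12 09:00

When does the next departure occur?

1996-08-12 21:00

Gaps: 12, 12, 12, 12 hours — each event is 12 hours after the previous one.
1996-08-12 09:00 + 12 h = 1996-08-12 21:00.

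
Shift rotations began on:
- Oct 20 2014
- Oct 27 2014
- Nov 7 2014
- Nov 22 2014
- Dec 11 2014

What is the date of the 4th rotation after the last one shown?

Apr 6 2015

Intervals are 7, 11, 15, 19 days — an arithmetic progression with common difference 4.
Next gap: 23 days. Dec 11 2014 + 23 days = Jan 3 2015.
Next gap: 27 days. Jan 3 2015 + 27 days = Jan 30 2015.
Next gap: 31 days. Jan 30 2015 + 31 days = Mar 2 2015.
Next gap: 35 days. Mar 2 2015 + 35 days = Apr 6 2015.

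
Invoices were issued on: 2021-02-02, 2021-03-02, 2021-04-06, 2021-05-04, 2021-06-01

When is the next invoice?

These are Tuesdays at 28- or 35-day spacing (28, 35, 28, 28).
The pattern: 1st Tuesday of the month.
1st Tuesday of July 2021: 2021-07-06.

2021-07-06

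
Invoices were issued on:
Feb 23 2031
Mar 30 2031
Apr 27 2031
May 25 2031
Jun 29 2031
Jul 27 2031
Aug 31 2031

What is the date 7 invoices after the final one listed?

All Sundays; the gaps (35, 28, 28, 35, 28, 35) vary with month length.
This is the last Sunday of each month.
September 2031 ends with Sunday Sep 28 2031.
October 2031 ends with Sunday Oct 26 2031.
Last Sunday of November 2031: Nov 30 2031.
December 2031 ends with Sunday Dec 28 2031.
January 2032 ends with Sunday Jan 25 2032.
February 2032 ends with Sunday Feb 29 2032.
Last Sunday of March 2032: Mar 28 2032.

Mar 28 2032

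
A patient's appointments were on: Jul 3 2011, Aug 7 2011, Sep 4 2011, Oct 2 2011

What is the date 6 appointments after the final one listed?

All dates are Sundays, 35, 28, 28 days apart.
Specifically, the 1st Sunday of each month.
November 2011 — 1st Sunday is Nov 6 2011.
December 2011 — 1st Sunday is Dec 4 2011.
1st Sunday of January 2012: Jan 1 2012.
February 2012 — 1st Sunday is Feb 5 2012.
1st Sunday of March 2012: Mar 4 2012.
1st Sunday of April 2012: Apr 1 2012.

Apr 1 2012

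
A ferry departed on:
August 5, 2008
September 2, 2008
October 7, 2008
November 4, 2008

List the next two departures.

December 2, 2008; January 6, 2009

All dates are Tuesdays, 28, 35, 28 days apart.
Specifically, the 1st Tuesday of each month.
December 2008 — 1st Tuesday is December 2, 2008.
January 2009 — 1st Tuesday is January 6, 2009.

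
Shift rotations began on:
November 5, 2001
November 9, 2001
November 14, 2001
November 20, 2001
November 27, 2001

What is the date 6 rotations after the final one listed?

The spacing grows by 1 each time: 4, 5, 6, 7 days.
Next gap: 8 days. November 27, 2001 + 8 days = December 5, 2001.
Next gap: 9 days. December 5, 2001 + 9 days = December 14, 2001.
Next gap: 10 days. December 14, 2001 + 10 days = December 24, 2001.
Next gap: 11 days. December 24, 2001 + 11 days = January 4, 2002.
Next gap: 12 days. January 4, 2002 + 12 days = January 16, 2002.
Next gap: 13 days. January 16, 2002 + 13 days = January 29, 2002.

January 29, 2002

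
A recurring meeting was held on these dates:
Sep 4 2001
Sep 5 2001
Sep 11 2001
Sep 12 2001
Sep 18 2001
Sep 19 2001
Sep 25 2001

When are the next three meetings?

Gaps: 1, 6, 1, 6, 1, 6 days — not constant, but cyclic with period 2.
The events fall on every Tuesday and Wednesday.
The following Wednesday is Sep 26 2001.
Next Tuesday: Oct 2 2001.
Next Wednesday: Oct 3 2001.

Sep 26 2001, Oct 2 2001, Oct 3 2001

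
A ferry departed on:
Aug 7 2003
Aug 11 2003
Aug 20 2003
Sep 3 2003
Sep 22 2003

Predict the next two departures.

Gaps: 4, 9, 14, 19 days — each gap is 5 larger than the previous one.
Next gap: 24 days. Sep 22 2003 + 24 days = Oct 16 2003.
Next gap: 29 days. Oct 16 2003 + 29 days = Nov 14 2003.

Oct 16 2003, Nov 14 2003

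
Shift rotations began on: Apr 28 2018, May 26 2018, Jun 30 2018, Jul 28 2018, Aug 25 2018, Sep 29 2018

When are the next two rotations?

All Saturdays; the gaps (28, 35, 28, 28, 35) vary with month length.
This is the last Saturday of each month.
Last Saturday of October 2018: Oct 27 2018.
Last Saturday of November 2018: Nov 24 2018.

Oct 27 2018, Nov 24 2018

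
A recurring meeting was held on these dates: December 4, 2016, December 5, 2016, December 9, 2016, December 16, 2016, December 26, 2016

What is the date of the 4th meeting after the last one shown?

The spacing grows by 3 each time: 1, 4, 7, 10 days.
Next gap: 13 days. December 26, 2016 + 13 days = January 8, 2017.
Next gap: 16 days. January 8, 2017 + 16 days = January 24, 2017.
Next gap: 19 days. January 24, 2017 + 19 days = February 12, 2017.
Next gap: 22 days. February 12, 2017 + 22 days = March 6, 2017.

March 6, 2017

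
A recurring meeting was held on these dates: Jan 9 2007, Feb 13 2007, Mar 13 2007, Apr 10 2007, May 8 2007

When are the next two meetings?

Gaps: 35, 28, 28, 28 days — a mix of 28 and 35. Every date is a Tuesday.
Each is the 2nd Tuesday of its month.
2nd Tuesday of June 2007: Jun 12 2007.
July 2007 — 2nd Tuesday is Jul 10 2007.

Jun 12 2007, Jul 10 2007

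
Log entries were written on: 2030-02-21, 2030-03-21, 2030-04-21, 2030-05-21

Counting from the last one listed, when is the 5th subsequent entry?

Each date is the 21st; the gaps (28, 31, 30) track the month lengths.
The rule is the 21st of each month.
June 2030: 2030-06-21.
Next: July 2030 → 2030-07-21.
Next: August 2030 → 2030-08-21.
September 2030: 2030-09-21.
October 2030: 2030-10-21.

2030-10-21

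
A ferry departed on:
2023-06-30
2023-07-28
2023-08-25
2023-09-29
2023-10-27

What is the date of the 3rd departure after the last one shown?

2024-01-26

All Fridays; the gaps (28, 28, 35, 28) vary with month length.
This is the last Friday of each month.
Last Friday of November 2023: 2023-11-24.
December 2023 ends with Friday 2023-12-29.
Last Friday of January 2024: 2024-01-26.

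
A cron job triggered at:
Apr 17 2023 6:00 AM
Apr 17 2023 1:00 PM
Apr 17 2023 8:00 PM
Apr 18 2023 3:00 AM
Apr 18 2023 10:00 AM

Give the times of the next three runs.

Spacing: 7, 7, 7, 7 h — constant 7 h.
Apr 18 2023 10:00 AM + 7 h = Apr 18 2023 5:00 PM.
Apr 18 2023 5:00 PM + 7 h = Apr 19 2023 12:00 AM.
Apr 19 2023 12:00 AM + 7 h = Apr 19 2023 7:00 AM.

Apr 18 2023 5:00 PM, Apr 19 2023 12:00 AM, Apr 19 2023 7:00 AM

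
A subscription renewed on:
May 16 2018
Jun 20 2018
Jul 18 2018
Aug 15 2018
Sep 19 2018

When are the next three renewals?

Gaps: 35, 28, 28, 35 days — a mix of 28 and 35. Every date is a Wednesday.
Each is the 3rd Wednesday of its month.
3rd Wednesday of October 2018: Oct 17 2018.
3rd Wednesday of November 2018: Nov 21 2018.
3rd Wednesday of December 2018: Dec 19 2018.

Oct 17 2018, Nov 21 2018, Dec 19 2018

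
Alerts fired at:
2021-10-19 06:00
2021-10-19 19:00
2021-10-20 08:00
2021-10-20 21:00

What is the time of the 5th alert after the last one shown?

2021-10-23 14:00

Gaps: 13, 13, 13 hours — each event is 13 hours after the previous one.
2021-10-20 21:00 + 13 h = 2021-10-21 10:00.
2021-10-21 10:00 + 13 h = 2021-10-21 23:00.
2021-10-21 23:00 + 13 h = 2021-10-22 12:00.
2021-10-22 12:00 + 13 h = 2021-10-23 01:00.
2021-10-23 01:00 + 13 h = 2021-10-23 14:00.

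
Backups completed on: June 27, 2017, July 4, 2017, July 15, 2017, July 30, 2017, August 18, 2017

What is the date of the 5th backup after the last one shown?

Gaps: 7, 11, 15, 19 days — each gap is 4 larger than the previous one.
Next gap: 23 days. August 18, 2017 + 23 days = September 10, 2017.
Next gap: 27 days. September 10, 2017 + 27 days = October 7, 2017.
Next gap: 31 days. October 7, 2017 + 31 days = November 7, 2017.
Next gap: 35 days. November 7, 2017 + 35 days = December 12, 2017.
Next gap: 39 days. December 12, 2017 + 39 days = January 20, 2018.

January 20, 2018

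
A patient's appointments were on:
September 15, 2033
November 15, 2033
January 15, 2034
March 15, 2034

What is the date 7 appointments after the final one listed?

May 15, 2035

Each date is the 15th; the gaps (61, 61, 59) track the month lengths.
The rule is the 15th of every 2 months.
May 2034: May 15, 2034.
Next: July 2034 → July 15, 2034.
September 2034: September 15, 2034.
Next: November 2034 → November 15, 2034.
Next: January 2035 → January 15, 2035.
March 2035: March 15, 2035.
May 2035: May 15, 2035.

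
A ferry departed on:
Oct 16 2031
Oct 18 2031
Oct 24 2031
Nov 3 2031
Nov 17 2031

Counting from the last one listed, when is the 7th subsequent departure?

Gaps: 2, 6, 10, 14 days — each gap is 4 larger than the previous one.
Next gap: 18 days. Nov 17 2031 + 18 days = Dec 5 2031.
Next gap: 22 days. Dec 5 2031 + 22 days = Dec 27 2031.
Next gap: 26 days. Dec 27 2031 + 26 days = Jan 22 2032.
Next gap: 30 days. Jan 22 2032 + 30 days = Feb 21 2032.
Next gap: 34 days. Feb 21 2032 + 34 days = Mar 26 2032.
Next gap: 38 days. Mar 26 2032 + 38 days = May 3 2032.
Next gap: 42 days. May 3 2032 + 42 days = Jun 14 2032.

Jun 14 2032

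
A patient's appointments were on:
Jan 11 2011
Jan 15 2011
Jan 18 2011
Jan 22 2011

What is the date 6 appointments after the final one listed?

Feb 12 2011

Gaps: 4, 3, 4 days — not constant, but cyclic with period 2.
The events fall on every Tuesday and Saturday.
Next Tuesday: Jan 25 2011.
Next Saturday: Jan 29 2011.
Next Tuesday: Feb 1 2011.
The following Saturday is Feb 5 2011.
Next Tuesday: Feb 8 2011.
The following Saturday is Feb 12 2011.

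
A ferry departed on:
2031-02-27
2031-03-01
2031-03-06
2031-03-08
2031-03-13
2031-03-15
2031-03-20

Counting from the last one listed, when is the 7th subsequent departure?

The gap pattern 2, 5, 2, 5, 2, 5 repeats every 2 events.
These are the Thursdays and Saturdays of each week.
The following Saturday is 2031-03-22.
The following Thursday is 2031-03-27.
Next Saturday: 2031-03-29.
The following Thursday is 2031-04-03.
The following Saturday is 2031-04-05.
Next Thursday: 2031-04-10.
The following Saturday is 2031-04-12.

2031-04-12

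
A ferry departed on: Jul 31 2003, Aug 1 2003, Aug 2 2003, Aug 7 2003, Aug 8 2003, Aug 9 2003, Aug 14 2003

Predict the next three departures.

The gap pattern 1, 1, 5, 1, 1, 5 repeats every 3 events.
These are the Thursdays, Fridays and Saturdays of each week.
The following Friday is Aug 15 2003.
Next Saturday: Aug 16 2003.
The following Thursday is Aug 21 2003.

Aug 15 2003, Aug 16 2003, Aug 21 2003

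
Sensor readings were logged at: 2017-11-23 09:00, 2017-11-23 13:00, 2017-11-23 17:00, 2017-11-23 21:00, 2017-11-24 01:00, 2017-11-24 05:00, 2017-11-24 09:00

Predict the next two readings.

2017-11-24 13:00, 2017-11-24 17:00

The interval is a steady 4 hours (4, 4, 4, 4, 4, 4).
2017-11-24 09:00 + 4 h = 2017-11-24 13:00.
2017-11-24 13:00 + 4 h = 2017-11-24 17:00.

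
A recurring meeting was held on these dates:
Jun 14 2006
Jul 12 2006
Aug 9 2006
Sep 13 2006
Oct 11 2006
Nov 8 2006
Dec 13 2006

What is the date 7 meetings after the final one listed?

All dates are Wednesdays, 28, 28, 35, 28, 28, 35 days apart.
Specifically, the 2nd Wednesday of each month.
January 2007 — 2nd Wednesday is Jan 10 2007.
February 2007 — 2nd Wednesday is Feb 14 2007.
March 2007 — 2nd Wednesday is Mar 14 2007.
April 2007 — 2nd Wednesday is Apr 11 2007.
May 2007 — 2nd Wednesday is May 9 2007.
2nd Wednesday of June 2007: Jun 13 2007.
July 2007 — 2nd Wednesday is Jul 11 2007.

Jul 11 2007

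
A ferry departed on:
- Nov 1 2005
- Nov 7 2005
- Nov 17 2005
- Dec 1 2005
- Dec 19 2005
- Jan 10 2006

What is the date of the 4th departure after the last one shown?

Intervals are 6, 10, 14, 18, 22 days — an arithmetic progression with common difference 4.
Next gap: 26 days. Jan 10 2006 + 26 days = Feb 5 2006.
Next gap: 30 days. Feb 5 2006 + 30 days = Mar 7 2006.
Next gap: 34 days. Mar 7 2006 + 34 days = Apr 10 2006.
Next gap: 38 days. Apr 10 2006 + 38 days = May 18 2006.

May 18 2006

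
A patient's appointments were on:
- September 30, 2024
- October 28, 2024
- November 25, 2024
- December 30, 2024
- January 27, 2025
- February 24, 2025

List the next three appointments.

March 31, 2025; April 28, 2025; May 26, 2025

These are Mondays with 28, 28, 35, 28, 28-day gaps.
Each is the final Monday of its month — September 30, 2024 is past the 28th, so '4th Monday' doesn't fit.
Last Monday of March 2025: March 31, 2025.
Last Monday of April 2025: April 28, 2025.
May 2025 ends with Monday May 26, 2025.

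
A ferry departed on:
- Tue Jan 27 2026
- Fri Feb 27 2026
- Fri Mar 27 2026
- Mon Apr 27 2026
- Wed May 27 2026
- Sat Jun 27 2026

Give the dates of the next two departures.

Mon Jul 27 2026, Thu Aug 27 2026

Each date is the 27th; the gaps (31, 28, 31, 30, 31) track the month lengths.
The rule is the 27th of each month.
Next: July 2026 → Mon Jul 27 2026.
Next: August 2026 → Thu Aug 27 2026.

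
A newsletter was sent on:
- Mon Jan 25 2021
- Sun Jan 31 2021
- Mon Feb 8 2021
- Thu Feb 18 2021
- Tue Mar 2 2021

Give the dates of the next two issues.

The spacing grows by 2 each time: 6, 8, 10, 12 days.
Next gap: 14 days. Tue Mar 2 2021 + 14 days = Tue Mar 16 2021.
Next gap: 16 days. Tue Mar 16 2021 + 16 days = Thu Apr 1 2021.

Tue Mar 16 2021, Thu Apr 1 2021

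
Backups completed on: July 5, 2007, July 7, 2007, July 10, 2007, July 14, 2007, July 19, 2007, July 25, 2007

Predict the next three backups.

August 1, 2007; August 9, 2007; August 18, 2007

Intervals are 2, 3, 4, 5, 6 days — an arithmetic progression with common difference 1.
Next gap: 7 days. July 25, 2007 + 7 days = August 1, 2007.
Next gap: 8 days. August 1, 2007 + 8 days = August 9, 2007.
Next gap: 9 days. August 9, 2007 + 9 days = August 18, 2007.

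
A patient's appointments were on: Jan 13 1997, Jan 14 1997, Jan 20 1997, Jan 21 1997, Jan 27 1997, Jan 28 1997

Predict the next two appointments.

Gaps: 1, 6, 1, 6, 1 days — not constant, but cyclic with period 2.
The events fall on every Monday and Tuesday.
The following Monday is Feb 3 1997.
The following Tuesday is Feb 4 1997.

Feb 3 1997, Feb 4 1997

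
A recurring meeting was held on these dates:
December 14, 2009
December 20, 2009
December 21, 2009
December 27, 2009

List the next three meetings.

The gap pattern 6, 1, 6 repeats every 2 events.
These are the Mondays and Sundays of each week.
Next Monday: December 28, 2009.
The following Sunday is January 3, 2010.
Next Monday: January 4, 2010.

December 28, 2009; January 3, 2010; January 4, 2010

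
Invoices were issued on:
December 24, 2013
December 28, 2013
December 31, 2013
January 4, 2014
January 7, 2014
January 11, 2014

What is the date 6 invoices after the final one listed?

Gaps: 4, 3, 4, 3, 4 days — not constant, but cyclic with period 2.
The events fall on every Tuesday and Saturday.
Next Tuesday: January 14, 2014.
Next Saturday: January 18, 2014.
Next Tuesday: January 21, 2014.
Next Saturday: January 25, 2014.
Next Tuesday: January 28, 2014.
Next Saturday: February 1, 2014.

February 1, 2014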